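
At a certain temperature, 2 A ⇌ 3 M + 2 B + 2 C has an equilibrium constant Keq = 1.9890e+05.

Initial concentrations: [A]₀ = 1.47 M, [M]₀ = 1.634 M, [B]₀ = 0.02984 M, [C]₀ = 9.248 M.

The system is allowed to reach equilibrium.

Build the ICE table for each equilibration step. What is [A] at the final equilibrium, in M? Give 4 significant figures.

[A]_eq = 0.2031 M

Q₀ = 0.1537 vs Keq = 1.9890e+05 ⇒ Q<K, forward
Step 1:
                   A          M          B          C
  init          1.47      1.634    0.02984      9.248
  Δ           -1.267        1.9      1.267      1.267
  eq          0.2031      3.534      1.297      10.51
  solve Keq expr → x = 0.6334; check Q = 1.9890e+05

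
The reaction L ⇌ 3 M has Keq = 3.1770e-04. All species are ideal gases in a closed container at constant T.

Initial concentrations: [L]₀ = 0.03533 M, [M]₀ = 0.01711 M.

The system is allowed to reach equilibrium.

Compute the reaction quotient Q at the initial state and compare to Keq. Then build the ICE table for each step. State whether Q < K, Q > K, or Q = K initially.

Q₀ = 1.4178e-04; Q < K (proceeds forward)

Q₀ = 1.4178e-04 vs Keq = 3.1770e-04 ⇒ Q<K, forward
Step 1:
                  L         M
  Initial   0.03533   0.01711
  Change  -0.001642  0.004927
  Equil     0.03369   0.02204
  solve Keq expr → x = 0.001642; check Q = 3.1770e-04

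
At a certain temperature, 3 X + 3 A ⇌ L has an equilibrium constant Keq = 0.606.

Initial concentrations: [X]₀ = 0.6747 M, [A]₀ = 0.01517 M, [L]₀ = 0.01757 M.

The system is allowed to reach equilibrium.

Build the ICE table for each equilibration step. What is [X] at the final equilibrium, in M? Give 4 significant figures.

Q₀ = 1.6386e+04 vs Keq = 0.606 ⇒ Q>K, reverse
Step 1:
                  X         A         L
  Initial    0.6747   0.01517   0.01757
  Change    0.05249   0.05249   -0.0175
  Equil      0.7272   0.06766 7.2191e-05
  solve Keq expr → x = -0.0175; check Q = 0.606

[X]_eq = 0.7272 M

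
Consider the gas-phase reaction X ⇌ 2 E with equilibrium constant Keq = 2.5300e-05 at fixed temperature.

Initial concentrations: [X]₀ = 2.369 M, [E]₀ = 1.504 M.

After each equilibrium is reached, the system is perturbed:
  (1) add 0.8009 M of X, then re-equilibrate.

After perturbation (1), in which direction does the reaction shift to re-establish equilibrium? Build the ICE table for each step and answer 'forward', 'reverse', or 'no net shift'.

Q₀ = 0.9548 vs Keq = 2.5300e-05 ⇒ Q>K, reverse
Step 1:
                   X          E
  I            2.369      1.504
  C           0.7476     -1.495
  E            3.117    0.00888
  solve Keq expr → x = -0.7476; check Q = 2.5300e-05
Then add 0.8009 M of X.
Step 2:
                   X          E
  I            3.917    0.00888
  C       -5.3756e-04   0.001075
  E            3.917   0.009955
  solve Keq expr → x = 5.3756e-04; check Q = 2.5300e-05

Direction: forward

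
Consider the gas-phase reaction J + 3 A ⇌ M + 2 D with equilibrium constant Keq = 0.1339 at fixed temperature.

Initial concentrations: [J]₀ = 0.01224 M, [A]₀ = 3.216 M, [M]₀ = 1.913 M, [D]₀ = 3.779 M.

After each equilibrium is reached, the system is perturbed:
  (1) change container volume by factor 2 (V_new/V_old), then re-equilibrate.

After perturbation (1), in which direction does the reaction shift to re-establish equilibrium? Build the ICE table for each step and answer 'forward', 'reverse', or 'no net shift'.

Q₀ = 67.1 vs Keq = 0.1339 ⇒ Q>K, reverse
Step 1:
                  J         A         M         D
  init      0.01224     3.216     1.913     3.779
  Δ          0.5706     1.712   -0.5706    -1.141
  eq         0.5829     4.928     1.342     2.638
  solve Keq expr → x = -0.5706; check Q = 0.1339
Then change container volume by factor 2 (V_new/V_old).
Step 2:
                  J         A         M         D
  init       0.2914     2.464    0.6712     1.319
  Δ         0.06089    0.1827  -0.06089   -0.1218
  eq         0.3523     2.647    0.6103     1.197
  solve Keq expr → x = -0.06089; check Q = 0.1339

Direction: reverse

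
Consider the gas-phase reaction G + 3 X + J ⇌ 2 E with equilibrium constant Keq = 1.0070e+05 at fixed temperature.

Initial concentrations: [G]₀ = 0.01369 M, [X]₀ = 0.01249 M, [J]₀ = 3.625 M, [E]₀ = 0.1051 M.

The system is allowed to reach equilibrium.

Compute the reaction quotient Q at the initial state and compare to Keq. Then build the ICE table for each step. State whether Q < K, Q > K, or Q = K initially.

Q₀ = 1.1424e+05 vs Keq = 1.0070e+05 ⇒ Q>K, reverse
Step 1:
                   G          X          J          E
  Initial    0.01369    0.01249      3.625     0.1051
  Change  1.5408e-04 4.6224e-04 1.5408e-04 -3.0816e-04
  Equil      0.01384    0.01295      3.625     0.1048
  solve Keq expr → x = -1.5408e-04; check Q = 1.0070e+05

Q₀ = 1.1424e+05; Q > K (proceeds reverse)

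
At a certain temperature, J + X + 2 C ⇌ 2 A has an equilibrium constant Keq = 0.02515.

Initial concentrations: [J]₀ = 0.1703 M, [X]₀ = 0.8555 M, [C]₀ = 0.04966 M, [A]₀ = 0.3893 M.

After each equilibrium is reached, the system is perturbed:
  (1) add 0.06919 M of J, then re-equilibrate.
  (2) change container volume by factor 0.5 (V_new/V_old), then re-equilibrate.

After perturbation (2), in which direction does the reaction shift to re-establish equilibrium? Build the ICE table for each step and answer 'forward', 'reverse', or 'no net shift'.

Q₀ = 421.8 vs Keq = 0.02515 ⇒ Q>K, reverse
Step 1:
                   J          X          C          A
  init        0.1703     0.8555    0.04966     0.3893
  Δ           0.1757     0.1757     0.3513    -0.3513
  eq           0.346      1.031      0.401    0.03798
  solve Keq expr → x = -0.1757; check Q = 0.02515
Then add 0.06919 M of J.
Step 2:
                   J          X          C          A
  init        0.4151      1.031      0.401    0.03798
  Δ        -0.001592  -0.001592  -0.003184   0.003184
  eq          0.4136       1.03     0.3978    0.04116
  solve Keq expr → x = 0.001592; check Q = 0.02515
Then change container volume by factor 0.5 (V_new/V_old).
Step 3:
                   J          X          C          A
  init        0.8271      2.059     0.7956    0.08233
  Δ         -0.03238   -0.03238   -0.06476    0.06476
  eq          0.7947      2.027     0.7308     0.1471
  solve Keq expr → x = 0.03238; check Q = 0.02515

Direction: forward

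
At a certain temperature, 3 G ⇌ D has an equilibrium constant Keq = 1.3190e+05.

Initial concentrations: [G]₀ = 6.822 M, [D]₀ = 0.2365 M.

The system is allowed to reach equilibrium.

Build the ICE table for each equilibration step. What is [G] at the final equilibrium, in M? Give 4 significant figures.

[G]_eq = 0.02667 M

Q₀ = 7.4490e-04 vs Keq = 1.3190e+05 ⇒ Q<K, forward
Step 1:
                  G         D
  Initial     6.822    0.2365
  Change     -6.795     2.265
  Equil     0.02667     2.502
  solve Keq expr → x = 2.265; check Q = 1.3190e+05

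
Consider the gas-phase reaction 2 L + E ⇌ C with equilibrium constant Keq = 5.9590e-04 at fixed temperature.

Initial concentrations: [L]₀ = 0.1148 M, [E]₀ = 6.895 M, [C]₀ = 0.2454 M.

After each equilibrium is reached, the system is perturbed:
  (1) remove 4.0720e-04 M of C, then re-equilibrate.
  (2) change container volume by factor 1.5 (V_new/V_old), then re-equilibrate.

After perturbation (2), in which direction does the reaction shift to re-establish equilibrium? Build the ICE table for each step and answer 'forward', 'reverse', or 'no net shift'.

Direction: reverse

Q₀ = 2.701 vs Keq = 5.9590e-04 ⇒ Q>K, reverse
Step 1:
                  L         E         C
  I          0.1148     6.895    0.2454
  C          0.4877    0.2439   -0.2439
  E          0.6025     7.139  0.001544
  solve Keq expr → x = -0.2439; check Q = 5.9590e-04
Then remove 4.0720e-04 M of C.
Step 2:
                  L         E         C
  I          0.6025     7.139  0.001137
  C       -8.0597e-04 -4.0298e-04 4.0298e-04
  E          0.6017     7.138   0.00154
  solve Keq expr → x = 4.0298e-04; check Q = 5.9590e-04
Then change container volume by factor 1.5 (V_new/V_old).
Step 3:
                  L         E         C
  I          0.4011     4.759  0.001027
  C        0.001136 5.6776e-04 -5.6776e-04
  E          0.4023      4.76 4.5896e-04
  solve Keq expr → x = -5.6776e-04; check Q = 5.9590e-04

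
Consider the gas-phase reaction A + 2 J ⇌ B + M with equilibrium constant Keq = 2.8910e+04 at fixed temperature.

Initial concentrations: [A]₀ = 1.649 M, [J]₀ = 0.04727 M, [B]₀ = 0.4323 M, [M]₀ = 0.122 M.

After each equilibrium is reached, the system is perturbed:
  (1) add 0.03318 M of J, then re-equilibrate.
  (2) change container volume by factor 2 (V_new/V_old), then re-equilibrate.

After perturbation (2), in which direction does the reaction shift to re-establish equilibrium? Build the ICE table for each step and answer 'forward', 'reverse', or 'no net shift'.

Direction: reverse

Q₀ = 14.31 vs Keq = 2.8910e+04 ⇒ Q<K, forward
Step 1:
                    A           J           B           M
  init          1.649     0.04727      0.4323       0.122
  Δ          -0.02304    -0.04608     0.02304     0.02304
  eq            1.626    0.001185      0.4553       0.145
  solve Keq expr → x = 0.02304; check Q = 2.8910e+04
Then add 0.03318 M of J.
Step 2:
                    A           J           B           M
  init          1.626     0.03437      0.4553       0.145
  Δ          -0.01654    -0.03309     0.01654     0.01654
  eq            1.609     0.00128      0.4719      0.1616
  solve Keq expr → x = 0.01654; check Q = 2.8910e+04
Then change container volume by factor 2 (V_new/V_old).
Step 3:
                    A           J           B           M
  init         0.8047  6.4007e-04      0.2359     0.08079
  Δ        1.3203e-04  2.6406e-04 -1.3203e-04 -1.3203e-04
  eq           0.8048  9.0413e-04      0.2358     0.08066
  solve Keq expr → x = -1.3203e-04; check Q = 2.8910e+04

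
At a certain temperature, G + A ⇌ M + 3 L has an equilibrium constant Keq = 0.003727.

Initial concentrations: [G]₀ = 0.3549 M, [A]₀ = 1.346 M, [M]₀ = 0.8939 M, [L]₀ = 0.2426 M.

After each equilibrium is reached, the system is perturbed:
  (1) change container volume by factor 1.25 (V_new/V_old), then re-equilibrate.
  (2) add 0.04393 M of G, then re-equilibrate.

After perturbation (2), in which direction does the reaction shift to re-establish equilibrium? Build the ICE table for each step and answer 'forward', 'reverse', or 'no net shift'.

Direction: forward

Q₀ = 0.02672 vs Keq = 0.003727 ⇒ Q>K, reverse
Step 1:
                   G          A          M          L
  I           0.3549      1.346     0.8939     0.2426
  C          0.03653    0.03653   -0.03653    -0.1096
  E           0.3914      1.383     0.8574      0.133
  solve Keq expr → x = -0.03653; check Q = 0.003727
Then change container volume by factor 1.25 (V_new/V_old).
Step 2:
                   G          A          M          L
  I           0.3131      1.106     0.6859     0.1064
  C        -0.005286  -0.005286   0.005286    0.01586
  E           0.3079      1.101     0.6912     0.1223
  solve Keq expr → x = 0.005286; check Q = 0.003727
Then add 0.04393 M of G.
Step 3:
                   G          A          M          L
  I           0.3518      1.101     0.6912     0.1223
  C        -0.001726  -0.001726   0.001726   0.005177
  E           0.3501      1.099     0.6929     0.1274
  solve Keq expr → x = 0.001726; check Q = 0.003727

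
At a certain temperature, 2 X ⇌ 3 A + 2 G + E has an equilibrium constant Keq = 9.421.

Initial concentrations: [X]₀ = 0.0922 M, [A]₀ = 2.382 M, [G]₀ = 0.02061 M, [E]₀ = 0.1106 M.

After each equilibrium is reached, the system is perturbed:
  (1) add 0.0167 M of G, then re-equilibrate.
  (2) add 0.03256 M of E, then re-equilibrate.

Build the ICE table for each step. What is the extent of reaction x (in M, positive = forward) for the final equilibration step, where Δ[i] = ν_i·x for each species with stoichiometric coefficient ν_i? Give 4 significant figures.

Q₀ = 0.07469 vs Keq = 9.421 ⇒ Q<K, forward
Step 1:
                   X          A          G          E
  init        0.0922      2.382    0.02061     0.1106
  Δ         -0.05614    0.08421    0.05614    0.02807
  eq         0.03606      2.466    0.07675     0.1387
  solve Keq expr → x = 0.02807; check Q = 9.421
Then add 0.0167 M of G.
Step 2:
                   X          A          G          E
  init       0.03606      2.466    0.09345     0.1387
  Δ         0.004958  -0.007437  -0.004958  -0.002479
  eq         0.04102      2.459    0.08849     0.1362
  solve Keq expr → x = -0.002479; check Q = 9.421
Then add 0.03256 M of E.
Step 3:
                   X          A          G          E
  init       0.04102      2.459    0.08849     0.1688
  Δ         0.002862  -0.004292  -0.002862  -0.001431
  eq         0.04388      2.454    0.08563     0.1673
  solve Keq expr → x = -0.001431; check Q = 9.421

x = -0.001431 M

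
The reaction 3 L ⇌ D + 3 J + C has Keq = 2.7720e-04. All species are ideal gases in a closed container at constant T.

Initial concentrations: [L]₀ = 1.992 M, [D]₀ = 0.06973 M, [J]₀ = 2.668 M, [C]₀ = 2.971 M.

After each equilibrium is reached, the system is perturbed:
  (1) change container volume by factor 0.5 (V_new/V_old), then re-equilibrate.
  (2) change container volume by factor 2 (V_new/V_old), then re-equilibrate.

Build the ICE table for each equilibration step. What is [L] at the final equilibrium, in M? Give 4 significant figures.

Q₀ = 0.4978 vs Keq = 2.7720e-04 ⇒ Q>K, reverse
Step 1:
                  L         D         J         C
  init        1.992   0.06973     2.668     2.971
  Δ           0.209  -0.06966    -0.209  -0.06966
  eq          2.201 6.8511e-05     2.459     2.901
  solve Keq expr → x = -0.06966; check Q = 2.7720e-04
Then change container volume by factor 0.5 (V_new/V_old).
Step 2:
                  L         D         J         C
  init        4.402 1.3702e-04     4.918     5.803
  Δ       3.0826e-04 -1.0275e-04 -3.0826e-04 -1.0275e-04
  eq          4.402 3.4270e-05     4.918     5.803
  solve Keq expr → x = -1.0275e-04; check Q = 2.7720e-04
Then change container volume by factor 2 (V_new/V_old).
Step 3:
                  L         D         J         C
  init        2.201 1.7135e-05     2.459     2.901
  Δ       -1.5413e-04 5.1376e-05 1.5413e-04 5.1376e-05
  eq          2.201 6.8511e-05     2.459     2.901
  solve Keq expr → x = 5.1376e-05; check Q = 2.7720e-04

[L]_eq = 2.201 M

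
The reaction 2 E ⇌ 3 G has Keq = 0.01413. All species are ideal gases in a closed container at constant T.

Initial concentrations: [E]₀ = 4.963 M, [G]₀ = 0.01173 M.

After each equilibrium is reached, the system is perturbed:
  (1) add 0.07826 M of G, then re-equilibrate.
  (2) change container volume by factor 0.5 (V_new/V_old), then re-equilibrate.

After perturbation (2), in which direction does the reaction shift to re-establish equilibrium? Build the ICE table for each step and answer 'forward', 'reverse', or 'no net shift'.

Q₀ = 6.5525e-08 vs Keq = 0.01413 ⇒ Q<K, forward
Step 1:
                   E          G
  Initial      4.963    0.01173
  Change     -0.4334     0.6501
  Equil         4.53     0.6618
  solve Keq expr → x = 0.2167; check Q = 0.01413
Then add 0.07826 M of G.
Step 2:
                   E          G
  Initial       4.53     0.7401
  Change       0.049    -0.0735
  Equil        4.579     0.6666
  solve Keq expr → x = -0.0245; check Q = 0.01413
Then change container volume by factor 0.5 (V_new/V_old).
Step 3:
                   E          G
  Initial      9.157      1.333
  Change      0.1744    -0.2616
  Equil        9.332      1.072
  solve Keq expr → x = -0.08722; check Q = 0.01413

Direction: reverse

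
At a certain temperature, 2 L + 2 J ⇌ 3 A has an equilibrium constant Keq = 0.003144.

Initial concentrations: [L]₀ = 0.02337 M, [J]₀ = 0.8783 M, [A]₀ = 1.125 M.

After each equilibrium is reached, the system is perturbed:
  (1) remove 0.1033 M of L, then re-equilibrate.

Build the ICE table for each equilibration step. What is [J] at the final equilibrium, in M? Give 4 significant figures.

Q₀ = 3380 vs Keq = 0.003144 ⇒ Q>K, reverse
Step 1:
                  L         J         A
  init      0.02337    0.8783     1.125
  Δ          0.6504    0.6504   -0.9756
  eq         0.6738     1.529    0.1494
  solve Keq expr → x = -0.3252; check Q = 0.003144
Then remove 0.1033 M of L.
Step 2:
                  L         J         A
  init       0.5705     1.529    0.1494
  Δ        0.009151  0.009151  -0.01373
  eq         0.5796     1.538    0.1357
  solve Keq expr → x = -0.004575; check Q = 0.003144

[J]_eq = 1.538 M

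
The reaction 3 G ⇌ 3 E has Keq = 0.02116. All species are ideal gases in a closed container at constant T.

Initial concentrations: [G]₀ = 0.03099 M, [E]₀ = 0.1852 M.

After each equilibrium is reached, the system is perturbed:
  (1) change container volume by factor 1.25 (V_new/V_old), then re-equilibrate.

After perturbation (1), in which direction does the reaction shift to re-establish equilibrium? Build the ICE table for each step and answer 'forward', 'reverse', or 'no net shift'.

Q₀ = 213.4 vs Keq = 0.02116 ⇒ Q>K, reverse
Step 1:
                    G           E
  I           0.03099      0.1852
  C            0.1384     -0.1384
  E            0.1693     0.04684
  solve Keq expr → x = -0.04612; check Q = 0.02116
Then change container volume by factor 1.25 (V_new/V_old).
Step 2:
                    G           E
  I            0.1355     0.03747
  C                 0           0
  E            0.1355     0.03747
  solve Keq expr → x = 0; check Q = 0.02116

Direction: no net shift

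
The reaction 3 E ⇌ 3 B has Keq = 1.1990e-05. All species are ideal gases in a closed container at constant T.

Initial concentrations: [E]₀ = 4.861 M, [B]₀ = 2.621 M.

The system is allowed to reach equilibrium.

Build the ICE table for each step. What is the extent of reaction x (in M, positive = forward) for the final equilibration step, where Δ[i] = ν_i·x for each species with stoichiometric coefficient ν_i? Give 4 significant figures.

Q₀ = 0.1568 vs Keq = 1.1990e-05 ⇒ Q>K, reverse
Step 1:
                    E           B
  I             4.861       2.621
  C             2.454      -2.454
  E             7.315      0.1674
  solve Keq expr → x = -0.8179; check Q = 1.1990e-05

x = -0.8179 M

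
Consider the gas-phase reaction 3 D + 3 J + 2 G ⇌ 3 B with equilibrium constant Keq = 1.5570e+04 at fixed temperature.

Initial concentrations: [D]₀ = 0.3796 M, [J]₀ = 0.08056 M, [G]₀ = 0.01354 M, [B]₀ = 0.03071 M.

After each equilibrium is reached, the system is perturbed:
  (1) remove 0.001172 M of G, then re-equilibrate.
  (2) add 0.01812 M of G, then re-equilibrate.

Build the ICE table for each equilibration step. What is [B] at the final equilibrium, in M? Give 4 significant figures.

[B]_eq = 0.04534 M

Q₀ = 5524 vs Keq = 1.5570e+04 ⇒ Q<K, forward
Step 1:
                   D          J          G          B
  init        0.3796    0.08056    0.01354    0.03071
  Δ        -0.004178  -0.004178  -0.002785   0.004178
  eq          0.3754    0.07638    0.01075    0.03489
  solve Keq expr → x = 0.001393; check Q = 1.5570e+04
Then remove 0.001172 M of G.
Step 2:
                   D          J          G          B
  init        0.3754    0.07638   0.009583    0.03489
  Δ       8.5706e-04 8.5706e-04 5.7138e-04 -8.5706e-04
  eq          0.3763    0.07724    0.01015    0.03403
  solve Keq expr → x = -2.8569e-04; check Q = 1.5570e+04
Then add 0.01812 M of G.
Step 3:
                   D          J          G          B
  init        0.3763    0.07724    0.02827    0.03403
  Δ         -0.01131   -0.01131  -0.007542    0.01131
  eq           0.365    0.06593    0.02073    0.04534
  solve Keq expr → x = 0.003771; check Q = 1.5570e+04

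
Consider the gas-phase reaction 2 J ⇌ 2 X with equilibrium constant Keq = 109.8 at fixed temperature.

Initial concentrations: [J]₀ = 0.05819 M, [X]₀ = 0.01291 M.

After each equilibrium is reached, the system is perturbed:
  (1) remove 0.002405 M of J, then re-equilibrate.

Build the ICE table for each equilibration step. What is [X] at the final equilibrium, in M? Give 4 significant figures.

[X]_eq = 0.06271 M

Q₀ = 0.04922 vs Keq = 109.8 ⇒ Q<K, forward
Step 1:
                    J           X
  Initial     0.05819     0.01291
  Change       -0.052       0.052
  Equil      0.006194     0.06491
  solve Keq expr → x = 0.026; check Q = 109.8
Then remove 0.002405 M of J.
Step 2:
                    J           X
  Initial    0.003789     0.06491
  Change     0.002195   -0.002195
  Equil      0.005985     0.06271
  solve Keq expr → x = -0.001098; check Q = 109.8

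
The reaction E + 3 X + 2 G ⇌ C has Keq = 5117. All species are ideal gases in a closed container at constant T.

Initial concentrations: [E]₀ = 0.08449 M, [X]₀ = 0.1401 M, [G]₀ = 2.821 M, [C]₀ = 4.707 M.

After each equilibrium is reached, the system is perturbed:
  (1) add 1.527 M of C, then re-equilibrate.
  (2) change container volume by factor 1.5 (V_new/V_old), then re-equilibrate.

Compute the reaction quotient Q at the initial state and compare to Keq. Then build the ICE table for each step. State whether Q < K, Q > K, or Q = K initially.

Q₀ = 2546; Q < K (proceeds forward)

Q₀ = 2546 vs Keq = 5117 ⇒ Q<K, forward
Step 1:
                   E          X          G          C
  init       0.08449     0.1401      2.821      4.707
  Δ        -0.008237   -0.02471   -0.01647   0.008237
  eq         0.07625     0.1154      2.805      4.715
  solve Keq expr → x = 0.008237; check Q = 5117
Then add 1.527 M of C.
Step 2:
                   E          X          G          C
  init       0.07625     0.1154      2.805      6.242
  Δ         0.003138   0.009413   0.006275  -0.003138
  eq         0.07939     0.1248      2.811      6.239
  solve Keq expr → x = -0.003138; check Q = 5117
Then change container volume by factor 1.5 (V_new/V_old).
Step 3:
                   E          X          G          C
  init       0.05293     0.0832      1.874      4.159
  Δ          0.02039    0.06117    0.04078   -0.02039
  eq         0.07332     0.1444      1.915      4.139
  solve Keq expr → x = -0.02039; check Q = 5117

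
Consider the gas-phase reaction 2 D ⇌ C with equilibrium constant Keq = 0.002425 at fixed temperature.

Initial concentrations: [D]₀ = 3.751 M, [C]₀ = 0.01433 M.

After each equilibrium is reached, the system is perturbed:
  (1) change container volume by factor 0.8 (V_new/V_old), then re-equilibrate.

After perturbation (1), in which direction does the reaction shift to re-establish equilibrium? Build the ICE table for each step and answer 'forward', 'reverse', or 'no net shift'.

Q₀ = 0.001018 vs Keq = 0.002425 ⇒ Q<K, forward
Step 1:
                   D          C
  I            3.751    0.01433
  C          -0.0382     0.0191
  E            3.713    0.03343
  solve Keq expr → x = 0.0191; check Q = 0.002425
Then change container volume by factor 0.8 (V_new/V_old).
Step 2:
                   D          C
  I            4.641    0.04179
  C         -0.01999   0.009997
  E            4.621    0.05178
  solve Keq expr → x = 0.009997; check Q = 0.002425

Direction: forward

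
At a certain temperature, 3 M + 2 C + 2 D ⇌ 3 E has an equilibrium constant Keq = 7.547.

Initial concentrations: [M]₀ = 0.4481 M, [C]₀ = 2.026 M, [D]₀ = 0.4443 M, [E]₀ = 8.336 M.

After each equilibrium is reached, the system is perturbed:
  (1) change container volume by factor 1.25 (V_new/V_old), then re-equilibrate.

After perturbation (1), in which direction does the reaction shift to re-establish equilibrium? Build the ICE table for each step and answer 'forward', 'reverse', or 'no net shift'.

Q₀ = 7945 vs Keq = 7.547 ⇒ Q>K, reverse
Step 1:
                  M         C         D         E
  init       0.4481     2.026    0.4443     8.336
  Δ           1.163    0.7756    0.7756    -1.163
  eq          1.612     2.802      1.22     7.173
  solve Keq expr → x = -0.3878; check Q = 7.547
Then change container volume by factor 1.25 (V_new/V_old).
Step 2:
                  M         C         D         E
  init        1.289     2.241     0.976     5.738
  Δ          0.1958    0.1305    0.1305   -0.1958
  eq          1.485     2.372     1.106     5.542
  solve Keq expr → x = -0.06527; check Q = 7.547

Direction: reverse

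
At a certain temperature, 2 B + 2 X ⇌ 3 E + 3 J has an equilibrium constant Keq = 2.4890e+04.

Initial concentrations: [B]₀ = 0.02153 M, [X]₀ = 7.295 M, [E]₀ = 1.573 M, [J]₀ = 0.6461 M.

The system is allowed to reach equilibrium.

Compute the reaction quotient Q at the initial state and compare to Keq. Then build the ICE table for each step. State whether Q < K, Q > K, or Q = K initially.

Q₀ = 42.55; Q < K (proceeds forward)

Q₀ = 42.55 vs Keq = 2.4890e+04 ⇒ Q<K, forward
Step 1:
                   B          X          E          J
  I          0.02153      7.295      1.573     0.6461
  C         -0.02054   -0.02054    0.03082    0.03082
  E       9.8565e-04      7.274      1.604     0.6769
  solve Keq expr → x = 0.01027; check Q = 2.4890e+04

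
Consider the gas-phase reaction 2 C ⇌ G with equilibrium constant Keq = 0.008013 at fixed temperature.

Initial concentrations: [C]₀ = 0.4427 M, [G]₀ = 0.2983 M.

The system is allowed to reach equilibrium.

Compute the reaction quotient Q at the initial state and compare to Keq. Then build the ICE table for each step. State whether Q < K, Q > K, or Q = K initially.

Q₀ = 1.522; Q > K (proceeds reverse)

Q₀ = 1.522 vs Keq = 0.008013 ⇒ Q>K, reverse
Step 1:
                    C           G
  I            0.4427      0.2983
  C            0.5798     -0.2899
  E             1.023    0.008378
  solve Keq expr → x = -0.2899; check Q = 0.008013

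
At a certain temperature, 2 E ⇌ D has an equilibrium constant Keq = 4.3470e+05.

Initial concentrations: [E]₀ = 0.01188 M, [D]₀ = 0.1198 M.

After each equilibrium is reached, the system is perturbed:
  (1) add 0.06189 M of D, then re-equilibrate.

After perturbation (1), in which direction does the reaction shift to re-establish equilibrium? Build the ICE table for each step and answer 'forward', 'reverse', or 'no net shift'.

Direction: reverse

Q₀ = 848.8 vs Keq = 4.3470e+05 ⇒ Q<K, forward
Step 1:
                  E         D
  init      0.01188    0.1198
  Δ        -0.01134  0.005671
  eq      5.3725e-04    0.1255
  solve Keq expr → x = 0.005671; check Q = 4.3470e+05
Then add 0.06189 M of D.
Step 2:
                  E         D
  init    5.3725e-04    0.1874
  Δ       1.1916e-04 -5.9580e-05
  eq      6.5641e-04    0.1873
  solve Keq expr → x = -5.9580e-05; check Q = 4.3470e+05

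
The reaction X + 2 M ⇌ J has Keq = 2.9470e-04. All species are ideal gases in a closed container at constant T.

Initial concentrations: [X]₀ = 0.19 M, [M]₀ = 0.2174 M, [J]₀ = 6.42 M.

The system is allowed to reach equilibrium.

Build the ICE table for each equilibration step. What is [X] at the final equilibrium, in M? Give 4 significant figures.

[X]_eq = 6.32 M

Q₀ = 714.9 vs Keq = 2.9470e-04 ⇒ Q>K, reverse
Step 1:
                    X           M           J
  init           0.19      0.2174        6.42
  Δ              6.13       12.26       -6.13
  eq             6.32       12.48        0.29
  solve Keq expr → x = -6.13; check Q = 2.9470e-04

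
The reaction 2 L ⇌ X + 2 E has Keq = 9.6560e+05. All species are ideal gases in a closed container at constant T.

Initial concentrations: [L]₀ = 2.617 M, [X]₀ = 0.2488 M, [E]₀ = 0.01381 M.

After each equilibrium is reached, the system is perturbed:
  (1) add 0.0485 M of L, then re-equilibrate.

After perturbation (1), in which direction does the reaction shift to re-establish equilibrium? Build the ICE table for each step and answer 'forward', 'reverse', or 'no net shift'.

Direction: forward

Q₀ = 6.9284e-06 vs Keq = 9.6560e+05 ⇒ Q<K, forward
Step 1:
                   L          X          E
  init         2.617     0.2488    0.01381
  Δ           -2.614      1.307      2.614
  eq        0.003335      1.556      2.627
  solve Keq expr → x = 1.307; check Q = 9.6560e+05
Then add 0.0485 M of L.
Step 2:
                   L          X          E
  init       0.05183      1.556      2.627
  Δ         -0.04841    0.02421    0.04841
  eq        0.003423       1.58      2.676
  solve Keq expr → x = 0.02421; check Q = 9.6560e+05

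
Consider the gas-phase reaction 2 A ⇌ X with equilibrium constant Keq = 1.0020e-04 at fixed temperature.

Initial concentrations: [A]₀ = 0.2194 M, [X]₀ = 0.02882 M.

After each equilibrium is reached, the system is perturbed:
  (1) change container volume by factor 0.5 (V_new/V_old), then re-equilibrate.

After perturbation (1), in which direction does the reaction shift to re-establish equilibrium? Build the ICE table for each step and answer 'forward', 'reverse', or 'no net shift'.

Direction: forward

Q₀ = 0.5987 vs Keq = 1.0020e-04 ⇒ Q>K, reverse
Step 1:
                   A          X
  I           0.2194    0.02882
  C          0.05762   -0.02881
  E            0.277 7.6896e-06
  solve Keq expr → x = -0.02881; check Q = 1.0020e-04
Then change container volume by factor 0.5 (V_new/V_old).
Step 2:
                   A          X
  I            0.554 1.5379e-05
  C       -3.0752e-05 1.5376e-05
  E            0.554 3.0755e-05
  solve Keq expr → x = 1.5376e-05; check Q = 1.0020e-04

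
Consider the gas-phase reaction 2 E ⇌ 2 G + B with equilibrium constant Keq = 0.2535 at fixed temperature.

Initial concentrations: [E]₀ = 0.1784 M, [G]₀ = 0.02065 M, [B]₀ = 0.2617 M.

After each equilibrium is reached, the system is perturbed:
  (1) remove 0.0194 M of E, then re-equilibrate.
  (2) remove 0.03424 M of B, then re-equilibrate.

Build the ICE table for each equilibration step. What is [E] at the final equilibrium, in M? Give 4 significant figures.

Q₀ = 0.003506 vs Keq = 0.2535 ⇒ Q<K, forward
Step 1:
                  E         G         B
  init       0.1784   0.02065    0.2617
  Δ        -0.07476   0.07476   0.03738
  eq         0.1036   0.09541    0.2991
  solve Keq expr → x = 0.03738; check Q = 0.2535
Then remove 0.0194 M of E.
Step 2:
                  E         G         B
  init      0.08424   0.09541    0.2991
  Δ        0.008961 -0.008961  -0.00448
  eq         0.0932   0.08645    0.2946
  solve Keq expr → x = -0.00448; check Q = 0.2535
Then remove 0.03424 M of B.
Step 3:
                  E         G         B
  init       0.0932   0.08645    0.2604
  Δ       -0.002659  0.002659  0.001329
  eq        0.09054   0.08911    0.2617
  solve Keq expr → x = 0.001329; check Q = 0.2535

[E]_eq = 0.09054 M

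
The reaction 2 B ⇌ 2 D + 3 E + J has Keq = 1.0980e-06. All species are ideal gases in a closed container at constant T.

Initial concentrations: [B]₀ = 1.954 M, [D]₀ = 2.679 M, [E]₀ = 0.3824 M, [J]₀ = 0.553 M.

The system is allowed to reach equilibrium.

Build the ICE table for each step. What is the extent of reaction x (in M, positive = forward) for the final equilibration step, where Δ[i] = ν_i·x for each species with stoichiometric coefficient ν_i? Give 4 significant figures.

Q₀ = 0.05813 vs Keq = 1.0980e-06 ⇒ Q>K, reverse
Step 1:
                  B         D         E         J
  init        1.954     2.679    0.3824     0.553
  Δ          0.2464   -0.2464   -0.3696   -0.1232
  eq            2.2     2.433   0.01279    0.4298
  solve Keq expr → x = -0.1232; check Q = 1.0980e-06

x = -0.1232 M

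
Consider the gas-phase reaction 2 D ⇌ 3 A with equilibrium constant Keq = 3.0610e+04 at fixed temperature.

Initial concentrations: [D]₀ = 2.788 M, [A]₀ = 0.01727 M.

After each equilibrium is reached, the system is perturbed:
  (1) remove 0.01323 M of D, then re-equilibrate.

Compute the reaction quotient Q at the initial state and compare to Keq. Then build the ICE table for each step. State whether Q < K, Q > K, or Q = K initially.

Q₀ = 6.6266e-07; Q < K (proceeds forward)

Q₀ = 6.6266e-07 vs Keq = 3.0610e+04 ⇒ Q<K, forward
Step 1:
                  D         A
  init        2.788   0.01727
  Δ           -2.74      4.11
  eq        0.04793     4.127
  solve Keq expr → x = 1.37; check Q = 3.0610e+04
Then remove 0.01323 M of D.
Step 2:
                  D         A
  init       0.0347     4.127
  Δ         0.01289  -0.01934
  eq        0.04759     4.108
  solve Keq expr → x = -0.006447; check Q = 3.0610e+04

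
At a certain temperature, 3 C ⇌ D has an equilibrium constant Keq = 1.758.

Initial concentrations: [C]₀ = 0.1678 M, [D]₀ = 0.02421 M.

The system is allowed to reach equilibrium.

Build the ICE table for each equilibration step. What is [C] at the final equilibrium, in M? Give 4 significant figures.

Q₀ = 5.124 vs Keq = 1.758 ⇒ Q>K, reverse
Step 1:
                   C          D
  Initial     0.1678    0.02421
  Change     0.03112   -0.01037
  Equil       0.1989    0.01384
  solve Keq expr → x = -0.01037; check Q = 1.758

[C]_eq = 0.1989 M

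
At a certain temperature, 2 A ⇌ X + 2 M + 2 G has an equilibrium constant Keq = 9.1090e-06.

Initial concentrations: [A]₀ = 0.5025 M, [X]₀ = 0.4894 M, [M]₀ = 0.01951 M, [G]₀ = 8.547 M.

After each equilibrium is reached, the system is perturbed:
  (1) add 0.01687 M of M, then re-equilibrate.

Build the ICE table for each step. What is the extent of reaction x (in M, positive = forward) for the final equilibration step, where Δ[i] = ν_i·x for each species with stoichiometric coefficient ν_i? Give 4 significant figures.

Q₀ = 0.05389 vs Keq = 9.1090e-06 ⇒ Q>K, reverse
Step 1:
                   A          X          M          G
  I           0.5025     0.4894    0.01951      8.547
  C          0.01924  -0.009622   -0.01924   -0.01924
  E           0.5217     0.4798 2.6659e-04      8.528
  solve Keq expr → x = -0.009622; check Q = 9.1090e-06
Then add 0.01687 M of M.
Step 2:
                   A          X          M          G
  I           0.5217     0.4798    0.01714      8.528
  C          0.01686  -0.008429   -0.01686   -0.01686
  E           0.5386     0.4713 2.7820e-04      8.511
  solve Keq expr → x = -0.008429; check Q = 9.1090e-06

x = -0.008429 M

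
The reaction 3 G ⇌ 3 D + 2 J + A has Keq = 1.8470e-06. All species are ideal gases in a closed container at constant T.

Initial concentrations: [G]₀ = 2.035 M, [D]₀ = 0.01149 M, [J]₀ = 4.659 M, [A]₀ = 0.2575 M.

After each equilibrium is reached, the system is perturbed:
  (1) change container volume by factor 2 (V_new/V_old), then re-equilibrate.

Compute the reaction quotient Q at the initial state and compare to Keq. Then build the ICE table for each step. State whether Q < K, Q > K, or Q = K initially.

Q₀ = 1.0061e-06; Q < K (proceeds forward)

Q₀ = 1.0061e-06 vs Keq = 1.8470e-06 ⇒ Q<K, forward
Step 1:
                   G          D          J          A
  init         2.035    0.01149      4.659     0.2575
  Δ        -0.002543   0.002543   0.001695 8.4757e-04
  eq           2.032    0.01403      4.661     0.2583
  solve Keq expr → x = 8.4757e-04; check Q = 1.8470e-06
Then change container volume by factor 2 (V_new/V_old).
Step 2:
                   G          D          J          A
  init         1.016   0.007016       2.33     0.1292
  Δ        -0.006823   0.006823   0.004549   0.002274
  eq           1.009    0.01384      2.335     0.1314
  solve Keq expr → x = 0.002274; check Q = 1.8470e-06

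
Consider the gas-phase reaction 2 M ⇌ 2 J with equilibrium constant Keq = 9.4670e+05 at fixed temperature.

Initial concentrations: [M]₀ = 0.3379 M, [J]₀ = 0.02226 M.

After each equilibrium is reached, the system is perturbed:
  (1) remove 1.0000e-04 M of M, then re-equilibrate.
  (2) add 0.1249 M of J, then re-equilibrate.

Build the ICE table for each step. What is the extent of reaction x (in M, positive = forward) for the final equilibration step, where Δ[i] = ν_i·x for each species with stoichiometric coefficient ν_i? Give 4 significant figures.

Q₀ = 0.00434 vs Keq = 9.4670e+05 ⇒ Q<K, forward
Step 1:
                    M           J
  init         0.3379     0.02226
  Δ           -0.3375      0.3375
  eq       3.6978e-04      0.3598
  solve Keq expr → x = 0.1688; check Q = 9.4670e+05
Then remove 1.0000e-04 M of M.
Step 2:
                    M           J
  init     2.6978e-04      0.3598
  Δ        9.9897e-05 -9.9897e-05
  eq       3.6968e-04      0.3597
  solve Keq expr → x = -4.9949e-05; check Q = 9.4670e+05
Then add 0.1249 M of J.
Step 3:
                    M           J
  init     3.6968e-04      0.4846
  Δ        1.2824e-04 -1.2824e-04
  eq       4.9791e-04      0.4845
  solve Keq expr → x = -6.4118e-05; check Q = 9.4670e+05

x = -6.4118e-05 M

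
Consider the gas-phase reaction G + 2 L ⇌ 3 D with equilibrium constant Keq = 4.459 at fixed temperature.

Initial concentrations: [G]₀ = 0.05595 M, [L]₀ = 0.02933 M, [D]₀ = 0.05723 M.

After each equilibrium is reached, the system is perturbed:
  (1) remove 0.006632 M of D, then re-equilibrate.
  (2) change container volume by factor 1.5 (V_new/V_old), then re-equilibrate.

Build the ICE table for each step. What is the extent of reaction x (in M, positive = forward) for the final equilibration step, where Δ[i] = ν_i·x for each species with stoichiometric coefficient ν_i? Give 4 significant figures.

x = 0 M

Q₀ = 3.894 vs Keq = 4.459 ⇒ Q<K, forward
Step 1:
                  G         L         D
  I         0.05595   0.02933   0.05723
  C       -4.3405e-04 -8.6809e-04  0.001302
  E         0.05552   0.02846   0.05853
  solve Keq expr → x = 4.3405e-04; check Q = 4.459
Then remove 0.006632 M of D.
Step 2:
                  G         L         D
  I         0.05552   0.02846    0.0519
  C       -0.001085  -0.00217  0.003254
  E         0.05443   0.02629   0.05515
  solve Keq expr → x = 0.001085; check Q = 4.459
Then change container volume by factor 1.5 (V_new/V_old).
Step 3:
                  G         L         D
  I         0.03629   0.01753   0.03677
  C               0         0         0
  E         0.03629   0.01753   0.03677
  solve Keq expr → x = 0; check Q = 4.459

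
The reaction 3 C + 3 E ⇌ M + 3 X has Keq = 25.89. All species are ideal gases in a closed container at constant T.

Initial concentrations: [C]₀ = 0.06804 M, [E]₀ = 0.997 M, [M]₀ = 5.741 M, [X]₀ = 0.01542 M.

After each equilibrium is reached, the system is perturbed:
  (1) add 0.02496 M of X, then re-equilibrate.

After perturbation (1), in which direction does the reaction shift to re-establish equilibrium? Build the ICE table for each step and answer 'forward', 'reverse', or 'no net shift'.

Direction: reverse

Q₀ = 0.06743 vs Keq = 25.89 ⇒ Q<K, forward
Step 1:
                    C           E           M           X
  Initial     0.06804       0.997       5.741     0.01542
  Change     -0.03578    -0.03578     0.01193     0.03578
  Equil       0.03226      0.9612       5.753      0.0512
  solve Keq expr → x = 0.01193; check Q = 25.89
Then add 0.02496 M of X.
Step 2:
                    C           E           M           X
  Initial     0.03226      0.9612       5.753     0.07616
  Change     0.009394    0.009394   -0.003131   -0.009394
  Equil       0.04166      0.9706        5.75     0.06676
  solve Keq expr → x = -0.003131; check Q = 25.89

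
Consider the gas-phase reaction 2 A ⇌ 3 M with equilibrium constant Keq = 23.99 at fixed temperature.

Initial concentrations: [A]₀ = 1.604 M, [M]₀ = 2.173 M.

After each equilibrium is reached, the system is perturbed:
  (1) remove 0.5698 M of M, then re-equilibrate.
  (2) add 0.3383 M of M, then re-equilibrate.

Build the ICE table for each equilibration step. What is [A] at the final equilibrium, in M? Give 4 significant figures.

Q₀ = 3.988 vs Keq = 23.99 ⇒ Q<K, forward
Step 1:
                   A          M
  init         1.604      2.173
  Δ          -0.5468     0.8201
  eq           1.057      2.993
  solve Keq expr → x = 0.2734; check Q = 23.99
Then remove 0.5698 M of M.
Step 2:
                   A          M
  init         1.057      2.423
  Δ          -0.1656     0.2484
  eq          0.8916      2.672
  solve Keq expr → x = 0.08281; check Q = 23.99
Then add 0.3383 M of M.
Step 3:
                   A          M
  init        0.8916       3.01
  Δ          0.09769    -0.1465
  eq          0.9893      2.864
  solve Keq expr → x = -0.04885; check Q = 23.99

[A]_eq = 0.9893 M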